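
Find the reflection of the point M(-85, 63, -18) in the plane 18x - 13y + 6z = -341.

(59, -41, 30)

With n = (18, -13, 6), the signed offset is (n·M − (-341))/|n|² = -2116/529 = -4.
M' = M − 2t·n = (-85, 63, -18) − (-8)·(18, -13, 6) = (59, -41, 30).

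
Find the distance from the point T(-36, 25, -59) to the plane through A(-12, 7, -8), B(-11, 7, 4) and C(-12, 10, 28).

21/17

AB = (1, 0, 12) and AC = (0, 3, 36), so a normal is n = AB × AC = (-36, -36, 3).
Then n·(-36, 25, -59) - 156 = 63.
|n| = √(1296 + 1296 + 9) = 51, so the distance is |63|/51 = 21/17.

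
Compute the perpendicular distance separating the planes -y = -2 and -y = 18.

Both planes have normal n = (0, -1, 0), |n| = 1. Any point on the first plane is at distance |18 − (-2)|/|n| = 20/1 = 20 from the second.

20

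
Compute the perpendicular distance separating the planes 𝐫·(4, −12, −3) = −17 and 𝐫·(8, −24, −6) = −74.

Divide the second equation by 2 to match normals: 4x − 12y − 3z = -37.
Both planes have normal n = (4, −12, −3), |n| = 13. Any point on the first plane is at distance |(-37) − (-17)|/|n| = 20/13 from the second.

20/13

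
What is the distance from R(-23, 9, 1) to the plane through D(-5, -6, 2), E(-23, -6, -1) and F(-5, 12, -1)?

27√38/38

DE = (-18, 0, -3) and DF = (0, 18, -3), so a normal is n = DE × DF = (54, -54, -324).
d = |54·(-23) + (-54)·9 + (-324)·1 − (-594)| / √(2916 + 2916 + 104976) = |-1458| / (54√38) = 27/√38.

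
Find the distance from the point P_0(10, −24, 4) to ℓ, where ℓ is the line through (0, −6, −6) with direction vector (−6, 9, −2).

Direction vector d = (−6, 9, −2).
AP = (10, −18, 10), and AP × d = (−54, −40, −18).
|AP × d|² = 4840 and |d|² = 121, so the distance is √(4840/121) = √40 = 2√10.

2√10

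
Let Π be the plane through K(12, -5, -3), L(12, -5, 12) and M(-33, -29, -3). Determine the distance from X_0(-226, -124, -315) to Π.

7

KL = (0, 0, 15) and KM = (-45, -24, 0), so a normal is n = KL × KM = (360, -675, 0).
Then n·(-226, -124, -315) - 7695 = -5355.
|n| = √(129600 + 455625 + 0) = 765, so the distance is |-5355|/765 = 7.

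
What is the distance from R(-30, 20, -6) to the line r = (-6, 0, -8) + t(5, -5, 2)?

2√29

Direction vector d = (5, -5, 2).
AP = (-24, 20, 2), and AP × d = (50, 58, 20).
|AP × d|² = 6264 and |d|² = 54, so the distance is √(6264/54) = √116 = 2√29.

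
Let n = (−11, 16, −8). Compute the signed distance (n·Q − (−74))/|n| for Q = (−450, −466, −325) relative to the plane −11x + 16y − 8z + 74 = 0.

n·Q − (-74) = 168.
|n| = 21, so the signed distance is 168/21 = 8.

8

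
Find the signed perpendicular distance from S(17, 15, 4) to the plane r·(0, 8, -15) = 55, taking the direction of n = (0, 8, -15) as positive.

n·S − 55 = 5.
|n| = 17, so the signed distance is 5/17.

5/17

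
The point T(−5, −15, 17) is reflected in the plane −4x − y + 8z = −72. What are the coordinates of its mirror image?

(19, -9, -31)

With n = (−4, −1, 8), the signed offset is (n·T − (-72))/|n|² = 243/81 = 3.
T' = T − 2t·n = (−5, −15, 17) − 6·(−4, −1, 8) = (19, −9, −31).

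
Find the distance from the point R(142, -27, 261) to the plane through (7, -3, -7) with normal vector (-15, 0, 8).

7

The plane has equation n·(r − (7, -3, -7)) = 0, i.e. n·r = -161.
d = |(-15)·142 + 8·261 − (-161)| / √(225 + 0 + 64) = |119| / 17 = 7.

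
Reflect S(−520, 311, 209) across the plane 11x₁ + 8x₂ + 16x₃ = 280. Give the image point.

With n = (11, 8, 16), the signed offset is (n·S − 280)/|n|² = -168/441 = -8/21.
S' = S − 2t·n = (−520, 311, 209) − (-16/21)·(11, 8, 16) = (−10744/21, 6659/21, 4645/21).

(-10744/21, 6659/21, 4645/21)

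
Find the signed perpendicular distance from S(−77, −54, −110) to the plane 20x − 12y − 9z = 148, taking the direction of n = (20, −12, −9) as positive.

-2

n·S − 148 = -50.
|n| = 25, so the signed distance is -50/25 = -2.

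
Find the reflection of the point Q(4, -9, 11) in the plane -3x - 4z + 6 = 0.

(-8, -9, -5)

n = (-3, 0, -4), |n|² = 25, n·Q − (-6) = -50, so t = -50/25 = -2.
Foot F = Q − (-2)·n = (-2, -9, 3); the reflection is 2F − Q = (-8, -9, -5).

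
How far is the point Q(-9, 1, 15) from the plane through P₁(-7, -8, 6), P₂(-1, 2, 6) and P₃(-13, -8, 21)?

√38/2

P₁P₂ = (6, 10, 0) and P₁P₃ = (-6, 0, 15), so a normal is n = P₁P₂ × P₁P₃ = (150, -90, 60).
Then n·(-9, 1, 15) - 30 = -570.
|n| = √(22500 + 8100 + 3600) = 30√38, so the distance is |-570|/(30√38) = √38/2.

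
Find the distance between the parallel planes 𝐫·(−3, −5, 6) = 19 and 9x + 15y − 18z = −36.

√70/10

Divide the second equation by -3 to match normals: −3x − 5y + 6z = 12.
With common normal n = (−3, −5, 6) (|n| = √70), the distance is |19 − 12|/|n| = 7/√70.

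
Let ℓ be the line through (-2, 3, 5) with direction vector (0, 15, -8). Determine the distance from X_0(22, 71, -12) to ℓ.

√865

Direction vector d = (0, 15, -8).
AP = (24, 68, -17); AP·d = 1156, |AP|² = 5489, |d|² = 289.
distance² = |AP|² − (AP·d)²/|d|² = 5489 − 1336336/289 = 865, so the distance is √865.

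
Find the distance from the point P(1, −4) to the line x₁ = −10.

11

d = |1·1 + 0·(-4) − (-10)| / √(1 + 0) = |11|/1 = 11.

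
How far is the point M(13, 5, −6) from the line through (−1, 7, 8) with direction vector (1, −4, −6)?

2√46

Direction vector d = (1, −4, −6).
AP = (14, −2, −14), and AP × d = (−44, 70, −54).
|AP × d|² = 9752 and |d|² = 53, so the distance is √(9752/53) = √184 = 2√46.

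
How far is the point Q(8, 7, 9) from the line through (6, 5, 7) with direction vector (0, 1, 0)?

Direction vector d = (0, 1, 0).
AP = (2, 2, 2), and AP × d = (−2, 0, 2).
|AP × d|² = 8 and |d|² = 1, so the distance is √8 = 2√2.

2√2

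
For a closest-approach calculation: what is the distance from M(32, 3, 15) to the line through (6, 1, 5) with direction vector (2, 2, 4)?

6√11

Direction vector d = (2, 2, 4).
AP = (26, 2, 10), and AP × d = (-12, -84, 48).
|AP × d|² = 9504 and |d|² = 24, so the distance is √(9504/24) = √396 = 6√11.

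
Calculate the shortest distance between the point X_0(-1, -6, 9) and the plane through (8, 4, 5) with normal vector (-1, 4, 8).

The plane has equation n·(r − (8, 4, 5)) = 0, i.e. n·r = 48.
Then n·(-1, -6, 9) - 48 = 1.
|n| = √(1 + 16 + 64) = 9, so the distance is |1|/9 = 1/9.

1/9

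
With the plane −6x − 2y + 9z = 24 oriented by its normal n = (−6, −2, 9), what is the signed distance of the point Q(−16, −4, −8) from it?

8/11

n·Q − 24 = 8.
|n| = 11, so the signed distance is 8/11.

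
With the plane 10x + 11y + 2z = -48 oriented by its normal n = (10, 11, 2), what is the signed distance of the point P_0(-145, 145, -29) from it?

9

n·P_0 − (-48) = 135.
|n| = 15, so the signed distance is 135/15 = 9.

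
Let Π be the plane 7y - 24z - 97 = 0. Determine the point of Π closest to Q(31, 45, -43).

(31, 31, 5)

The perpendicular from Q has direction n = (0, 7, -24): r = (31, 45, -43) + t(0, 7, -24).
Substitute into the plane: n·(Q + tn) = 97 gives 1347 + 625t = 97, so t = -2.
Foot = (31, 45, -43) + (-2)·(0, 7, -24) = (31, 31, 5).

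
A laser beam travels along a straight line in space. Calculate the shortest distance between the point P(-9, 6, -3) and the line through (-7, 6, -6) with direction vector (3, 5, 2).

√13

Direction vector d = (3, 5, 2).
AP = (-2, 0, 3); AP·d = 0, |AP|² = 13, |d|² = 38.
distance² = |AP|² − (AP·d)²/|d|² = 13 − 0/38 = 13, so the distance is √13.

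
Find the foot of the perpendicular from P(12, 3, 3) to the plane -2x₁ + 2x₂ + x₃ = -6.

The perpendicular from P has direction n = (-2, 2, 1): r = (12, 3, 3) + t(-2, 2, 1).
Substitute into the plane: n·(P + tn) = -6 gives -15 + 9t = -6, so t = 1.
Foot = (12, 3, 3) + 1·(-2, 2, 1) = (10, 5, 4).

(10, 5, 4)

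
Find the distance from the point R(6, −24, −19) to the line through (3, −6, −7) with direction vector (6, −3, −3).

Direction vector d = (6, −3, −3).
AP = (3, −18, −12); AP·d = 108, |AP|² = 477, |d|² = 54.
distance² = |AP|² − (AP·d)²/|d|² = 477 − 11664/54 = 261, so the distance is 3√29.

3√29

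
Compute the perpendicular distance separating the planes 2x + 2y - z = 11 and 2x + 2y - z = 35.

Both planes have normal n = (2, 2, -1), |n| = 3. Any point on the first plane is at distance |35 − 11|/|n| = 24/3 = 8 from the second.

8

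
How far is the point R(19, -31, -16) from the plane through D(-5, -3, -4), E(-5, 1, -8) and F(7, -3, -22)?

8/√17

DE = (0, 4, -4) and DF = (12, 0, -18), so a normal is n = DE × DF = (-72, -48, -48).
d = |(-72)·19 + (-48)·(-31) + (-48)·(-16) − 696| / √(5184 + 2304 + 2304) = |192| / (24√17) = 8√17/17.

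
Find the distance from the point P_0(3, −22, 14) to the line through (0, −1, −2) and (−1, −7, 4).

A direction vector is d = (−1, −6, 6).
AP = (3, −21, 16); AP·d = 219, |AP|² = 706, |d|² = 73.
distance² = |AP|² − (AP·d)²/|d|² = 706 − 47961/73 = 49, so the distance is 7.

7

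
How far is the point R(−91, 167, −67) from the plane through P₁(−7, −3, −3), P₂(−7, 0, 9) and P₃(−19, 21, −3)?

P₁P₂ = (0, 3, 12) and P₁P₃ = (−12, 24, 0), so a normal is n = P₁P₂ × P₁P₃ = (−288, −144, 36).
Then n·(−91, 167, −67) − 2340 = −2592.
|n| = √(82944 + 20736 + 1296) = 324, so the distance is |-2592|/324 = 8.

8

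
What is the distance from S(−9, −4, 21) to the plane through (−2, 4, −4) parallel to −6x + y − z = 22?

Parallel planes share the normal n = (−6, 1, −1); since (−2, 4, −4) lies on the plane, its equation is −6x + y − z = 20.
Then n·(−9, −4, 21) − 20 = 9.
|n| = √(36 + 1 + 1) = √38, so the distance is |9|/√38 = 9√38/38.

9/√38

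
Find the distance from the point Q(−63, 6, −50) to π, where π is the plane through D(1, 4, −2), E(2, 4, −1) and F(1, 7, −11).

DE = (1, 0, 1) and DF = (0, 3, −9), so a normal is n = DE × DF = (−3, 9, 3).
d = |(-3)·(-63) + 9·6 + 3·(-50) − 27| / √(9 + 81 + 9) = |66| / (3√11) = 2√11.

2√11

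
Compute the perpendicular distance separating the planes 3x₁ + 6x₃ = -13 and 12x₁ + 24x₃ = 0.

13/(3√5)

Divide the second equation by 4 to match normals: 3x₁ + 6x₃ = 0.
With common normal n = (3, 0, 6) (|n| = 3√5), the distance is |(-13) − 0|/|n| = 13/(3√5).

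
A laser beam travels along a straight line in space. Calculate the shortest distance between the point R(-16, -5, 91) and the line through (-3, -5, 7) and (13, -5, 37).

51

A direction vector is d = (16, 0, 30).
AP = (-13, 0, 84); AP·d = 2312, |AP|² = 7225, |d|² = 1156.
distance² = |AP|² − (AP·d)²/|d|² = 7225 − 5345344/1156 = 2601, so the distance is 51.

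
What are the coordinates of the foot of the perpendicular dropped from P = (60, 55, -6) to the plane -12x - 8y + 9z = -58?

The perpendicular from P has direction n = (-12, -8, 9): r = (60, 55, -6) + t(-12, -8, 9).
Substitute into the plane: n·(P + tn) = -58 gives -1214 + 289t = -58, so t = 4.
Foot = (60, 55, -6) + 4·(-12, -8, 9) = (12, 23, 30).

(12, 23, 30)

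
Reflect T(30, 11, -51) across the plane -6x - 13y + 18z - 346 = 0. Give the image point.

(-6, -67, 57)

With n = (-6, -13, 18), the signed offset is (n·T − 346)/|n|² = -1587/529 = -3.
T' = T − 2t·n = (30, 11, -51) − (-6)·(-6, -13, 18) = (-6, -67, 57).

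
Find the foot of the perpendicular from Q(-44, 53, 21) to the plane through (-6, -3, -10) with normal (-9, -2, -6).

The perpendicular from Q has direction n = (-9, -2, -6): r = (-44, 53, 21) + λ(-9, -2, -6).
Substitute into the plane: n·(Q + λn) = 120 gives 164 + 121λ = 120, so λ = -4/11.
Foot = (-44, 53, 21) + (-4/11)·(-9, -2, -6) = (-448/11, 591/11, 255/11).

(-448/11, 591/11, 255/11)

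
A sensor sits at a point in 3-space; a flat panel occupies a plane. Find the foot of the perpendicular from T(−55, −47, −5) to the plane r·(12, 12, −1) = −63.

(-7, 1, -9)

n = (12, 12, −1), |n|² = 289, and n·T − (-63) = -1156.
t = -1156/289 = -4, so the foot is T − t·n = (−55, −47, −5) − (-4)·(12, 12, −1) = (−7, 1, −9).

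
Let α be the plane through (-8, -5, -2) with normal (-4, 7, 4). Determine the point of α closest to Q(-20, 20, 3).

(-8, -1, -9)

n = (-4, 7, 4), |n|² = 81, and n·Q − (-11) = 243.
t = 243/81 = 3, so the foot is Q − t·n = (-20, 20, 3) − 3·(-4, 7, 4) = (-8, -1, -9).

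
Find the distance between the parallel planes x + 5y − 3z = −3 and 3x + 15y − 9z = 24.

11√35/35

Divide the second equation by 3 to match normals: x + 5y − 3z = 8.
Both planes have normal n = (1, 5, −3), |n| = √35. Any point on the first plane is at distance |8 − (-3)|/|n| = 11/√35 from the second.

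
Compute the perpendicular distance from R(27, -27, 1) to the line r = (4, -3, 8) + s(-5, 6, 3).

Direction vector d = (-5, 6, 3).
AP = (23, -24, -7), and AP × d = (-30, -34, 18).
|AP × d|² = 2380 and |d|² = 70, so the distance is √(2380/70) = √34.

√34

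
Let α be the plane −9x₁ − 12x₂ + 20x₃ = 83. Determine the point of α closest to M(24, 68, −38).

(-3, 32, 22)

n = (−9, −12, 20), |n|² = 625, and n·M − 83 = -1875.
t = -1875/625 = -3, so the foot is M − t·n = (24, 68, −38) − (-3)·(−9, −12, 20) = (−3, 32, 22).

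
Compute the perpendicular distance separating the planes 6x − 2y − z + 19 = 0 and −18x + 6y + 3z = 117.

Divide the second equation by -3 to match normals: 6x − 2y − z = -39.
Both planes have normal n = (6, −2, −1), |n| = √41. Any point on the first plane is at distance |(-39) − (-19)|/|n| = 20/√41 from the second.

20/√41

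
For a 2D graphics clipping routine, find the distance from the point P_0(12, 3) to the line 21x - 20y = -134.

326/29

The normal to the line is n = (21, -20) with |n| = 29.
|n·P_0 − (-134)| = |192 − (-134)| = 326, so the distance is 326/29.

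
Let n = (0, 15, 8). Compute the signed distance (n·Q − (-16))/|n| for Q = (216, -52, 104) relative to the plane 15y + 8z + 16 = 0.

4

n·Q − (-16) = 68.
|n| = 17, so the signed distance is 68/17 = 4.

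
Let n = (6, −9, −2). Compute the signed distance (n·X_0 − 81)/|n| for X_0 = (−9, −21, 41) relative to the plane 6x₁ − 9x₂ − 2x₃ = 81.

n·X_0 − 81 = -28.
|n| = 11, so the signed distance is -28/11.

-28/11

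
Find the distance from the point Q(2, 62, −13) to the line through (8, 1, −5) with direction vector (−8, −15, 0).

2√305

Direction vector d = (−8, −15, 0).
AP = (−6, 61, −8); AP·d = -867, |AP|² = 3821, |d|² = 289.
distance² = |AP|² − (AP·d)²/|d|² = 3821 − 751689/289 = 1220, so the distance is 2√305.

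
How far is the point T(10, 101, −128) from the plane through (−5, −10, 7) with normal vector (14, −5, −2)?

5

The plane has equation n·(r − (−5, −10, 7)) = 0, i.e. n·r = -34.
Then n·(10, 101, −128) − (−34) = −75.
|n| = √(196 + 25 + 4) = 15, so the distance is |-75|/15 = 5.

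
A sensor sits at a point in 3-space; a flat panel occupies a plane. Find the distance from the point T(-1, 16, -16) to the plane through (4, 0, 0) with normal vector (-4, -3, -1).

The plane has equation n·(r − (4, 0, 0)) = 0, i.e. n·r = -16.
Then n·(-1, 16, -16) - (-16) = -12.
|n| = √(16 + 9 + 1) = √26, so the distance is |-12|/√26 = 12/√26.

12/√26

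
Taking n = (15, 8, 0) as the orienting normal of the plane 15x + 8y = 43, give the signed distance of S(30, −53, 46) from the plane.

-1

n·S − 43 = -17.
|n| = 17, so the signed distance is -17/17 = -1.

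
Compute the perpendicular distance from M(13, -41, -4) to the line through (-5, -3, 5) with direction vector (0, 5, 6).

3√97

Direction vector d = (0, 5, 6).
AP = (18, -38, -9); AP·d = -244, |AP|² = 1849, |d|² = 61.
distance² = |AP|² − (AP·d)²/|d|² = 1849 − 59536/61 = 873, so the distance is 3√97.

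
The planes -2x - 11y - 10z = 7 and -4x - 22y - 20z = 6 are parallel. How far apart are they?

4/15

Divide the second equation by 2 to match normals: -2x - 11y - 10z = 3.
With common normal n = (-2, -11, -10) (|n| = 15), the distance is |7 − 3|/|n| = 4/15.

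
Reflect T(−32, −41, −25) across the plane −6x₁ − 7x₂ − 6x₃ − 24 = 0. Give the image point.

With n = (−6, −7, −6), the signed offset is (n·T − 24)/|n|² = 605/121 = 5.
T' = T − 2t·n = (−32, −41, −25) − 10·(−6, −7, −6) = (28, 29, 35).

(28, 29, 35)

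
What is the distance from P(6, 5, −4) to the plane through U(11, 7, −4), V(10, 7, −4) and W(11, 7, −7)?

2

UV = (−1, 0, 0) and UW = (0, 0, −3), so a normal is n = UV × UW = (0, −3, 0).
Then n·(6, 5, −4) − (−21) = 6.
|n| = √(0 + 9 + 0) = 3, so the distance is |6|/3 = 2.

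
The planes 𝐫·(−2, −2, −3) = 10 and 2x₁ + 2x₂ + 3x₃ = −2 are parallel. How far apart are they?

8√17/17

Divide the second equation by -1 to match normals: −2x₁ − 2x₂ − 3x₃ = 2.
With common normal n = (−2, −2, −3) (|n| = √17), the distance is |10 − 2|/|n| = 8/√17.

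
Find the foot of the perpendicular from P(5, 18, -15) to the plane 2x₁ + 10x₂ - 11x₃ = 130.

(3, 8, -4)

The perpendicular from P has direction n = (2, 10, -11): r = (5, 18, -15) + t(2, 10, -11).
Substitute into the plane: n·(P + tn) = 130 gives 355 + 225t = 130, so t = -1.
Foot = (5, 18, -15) + (-1)·(2, 10, -11) = (3, 8, -4).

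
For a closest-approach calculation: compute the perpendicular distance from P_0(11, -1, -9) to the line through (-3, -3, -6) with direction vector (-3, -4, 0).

Direction vector d = (-3, -4, 0).
AP = (14, 2, -3), and AP × d = (-12, 9, -50).
|AP × d|² = 2725 and |d|² = 25, so the distance is √(2725/25) = √109.

√109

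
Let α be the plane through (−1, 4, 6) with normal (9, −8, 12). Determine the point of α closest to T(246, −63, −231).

n = (9, −8, 12), |n|² = 289, and n·T − 31 = -85.
t = -85/289 = -5/17, so the foot is T − t·n = (246, −63, −231) − (-5/17)·(9, −8, 12) = (4227/17, −1111/17, −3867/17).

(4227/17, -1111/17, -3867/17)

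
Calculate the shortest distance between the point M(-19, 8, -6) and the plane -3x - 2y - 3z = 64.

5/√22

Normal vector n = (-3, -2, -3), and n·(-19, 8, -6) - 64 = -5.
|n| = √(9 + 4 + 9) = √22, so the distance is |-5|/√22 = 5/√22.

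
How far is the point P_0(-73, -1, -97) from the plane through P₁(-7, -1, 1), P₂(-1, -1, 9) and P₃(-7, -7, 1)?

6

P₁P₂ = (6, 0, 8) and P₁P₃ = (0, -6, 0), so a normal is n = P₁P₂ × P₁P₃ = (48, 0, -36).
n = (48, 0, -36); n·P − (-372) = 360; |n| = 60; distance = 360/60 = 6.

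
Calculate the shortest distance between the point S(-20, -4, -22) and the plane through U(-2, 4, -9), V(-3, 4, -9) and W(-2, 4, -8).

UV = (-1, 0, 0) and UW = (0, 0, 1), so a normal is n = UV × UW = (0, 1, 0).
n = (0, 1, 0); n·P − 4 = -8; |n| = 1; distance = 8/1 = 8.

8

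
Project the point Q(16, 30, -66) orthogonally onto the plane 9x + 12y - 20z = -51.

(-11, -6, -6)

n = (9, 12, -20), |n|² = 625, and n·Q − (-51) = 1875.
t = 1875/625 = 3, so the foot is Q − t·n = (16, 30, -66) − 3·(9, 12, -20) = (-11, -6, -6).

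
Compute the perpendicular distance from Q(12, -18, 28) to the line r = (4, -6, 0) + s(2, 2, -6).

Direction vector d = (2, 2, -6).
AP = (8, -12, 28); AP·d = -176, |AP|² = 992, |d|² = 44.
distance² = |AP|² − (AP·d)²/|d|² = 992 − 30976/44 = 288, so the distance is 12√2.

12√2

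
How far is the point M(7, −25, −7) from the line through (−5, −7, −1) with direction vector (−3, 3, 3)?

Direction vector d = (−3, 3, 3).
AP = (12, −18, −6), and AP × d = (−36, −18, −18).
|AP × d|² = 1944 and |d|² = 27, so the distance is √(1944/27) = √72 = 6√2.

6√2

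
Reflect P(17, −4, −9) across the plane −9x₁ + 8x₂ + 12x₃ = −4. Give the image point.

n = (−9, 8, 12), |n|² = 289, n·P − (-4) = -289, so t = -289/289 = -1.
Foot F = P − (-1)·n = (8, 4, 3); the reflection is 2F − P = (−1, 12, 15).

(-1, 12, 15)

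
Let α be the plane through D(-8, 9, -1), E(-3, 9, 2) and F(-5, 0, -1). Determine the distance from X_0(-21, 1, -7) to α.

17/√35

DE = (5, 0, 3) and DF = (3, -9, 0), so a normal is n = DE × DF = (27, 9, -45).
Then n·(-21, 1, -7) - (-90) = -153.
|n| = √(729 + 81 + 2025) = 9√35, so the distance is |-153|/(9√35) = 17√35/35.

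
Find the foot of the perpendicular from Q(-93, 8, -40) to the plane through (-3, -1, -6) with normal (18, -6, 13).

n = (18, -6, 13), |n|² = 529, and n·Q − (-126) = -2116.
t = -2116/529 = -4, so the foot is Q − t·n = (-93, 8, -40) − (-4)·(18, -6, 13) = (-21, -16, 12).

(-21, -16, 12)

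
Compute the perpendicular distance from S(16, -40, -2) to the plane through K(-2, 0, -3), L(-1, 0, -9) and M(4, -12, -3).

11√46/46

KL = (1, 0, -6) and KM = (6, -12, 0), so a normal is n = KL × KM = (-72, -36, -12).
d = |(-72)·16 + (-36)·(-40) + (-12)·(-2) − 180| / √(5184 + 1296 + 144) = |132| / (12√46) = 11/√46.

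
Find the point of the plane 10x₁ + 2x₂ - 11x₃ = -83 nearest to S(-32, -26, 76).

(18, -16, 21)

n = (10, 2, -11), |n|² = 225, and n·S − (-83) = -1125.
t = -1125/225 = -5, so the foot is S − t·n = (-32, -26, 76) − (-5)·(10, 2, -11) = (18, -16, 21).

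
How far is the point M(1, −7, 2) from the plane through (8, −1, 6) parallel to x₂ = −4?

6

Parallel planes share the normal n = (0, 1, 0); since (8, −1, 6) lies on the plane, its equation is x₂ = -1.
Then n·(1, −7, 2) − (−1) = −6.
|n| = √(0 + 1 + 0) = 1, so the distance is |-6|/1 = 6.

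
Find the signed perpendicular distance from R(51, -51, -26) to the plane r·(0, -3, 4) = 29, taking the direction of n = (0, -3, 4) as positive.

4

n·R − 29 = 20.
|n| = 5, so the signed distance is 20/5 = 4.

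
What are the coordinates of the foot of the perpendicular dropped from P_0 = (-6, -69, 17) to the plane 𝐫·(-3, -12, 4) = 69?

n = (-3, -12, 4), |n|² = 169, and n·P_0 − 69 = 845.
t = 845/169 = 5, so the foot is P_0 − t·n = (-6, -69, 17) − 5·(-3, -12, 4) = (9, -9, -3).

(9, -9, -3)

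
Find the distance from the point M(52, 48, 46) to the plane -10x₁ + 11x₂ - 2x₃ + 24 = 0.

4

Normal vector n = (-10, 11, -2), and n·(52, 48, 46) - (-24) = -60.
|n| = √(100 + 121 + 4) = 15, so the distance is |-60|/15 = 4.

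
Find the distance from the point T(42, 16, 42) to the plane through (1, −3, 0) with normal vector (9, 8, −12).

1

The plane has equation n·(r − (1, −3, 0)) = 0, i.e. n·r = -15.
n = (9, 8, −12); n·P − (-15) = 17; |n| = 17; distance = 17/17 = 1.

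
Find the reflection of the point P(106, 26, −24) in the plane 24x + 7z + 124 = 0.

n = (24, 0, 7), |n|² = 625, n·P − (-124) = 2500, so t = 2500/625 = 4.
Foot F = P − 4·n = (10, 26, −52); the reflection is 2F − P = (−86, 26, −80).

(-86, 26, -80)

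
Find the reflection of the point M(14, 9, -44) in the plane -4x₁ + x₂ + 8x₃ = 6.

With n = (-4, 1, 8), the signed offset is (n·M − 6)/|n|² = -405/81 = -5.
M' = M − 2t·n = (14, 9, -44) − (-10)·(-4, 1, 8) = (-26, 19, 36).

(-26, 19, 36)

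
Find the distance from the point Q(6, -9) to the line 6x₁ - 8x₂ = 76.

d = |6·6 + (-8)·(-9) − 76| / √(36 + 64) = |32|/10 = 16/5.

16/5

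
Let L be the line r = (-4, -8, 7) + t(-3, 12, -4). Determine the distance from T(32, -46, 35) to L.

Direction vector d = (-3, 12, -4).
AP = (36, -38, 28); AP·d = -676, |AP|² = 3524, |d|² = 169.
distance² = |AP|² − (AP·d)²/|d|² = 3524 − 456976/169 = 820, so the distance is 2√205.

2√205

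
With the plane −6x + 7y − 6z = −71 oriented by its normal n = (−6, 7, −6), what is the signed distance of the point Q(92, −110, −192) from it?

n·Q − (-71) = -99.
|n| = 11, so the signed distance is -99/11 = -9.

-9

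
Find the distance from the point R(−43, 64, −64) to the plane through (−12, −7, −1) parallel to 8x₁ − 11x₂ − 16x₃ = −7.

Parallel planes share the normal n = (8, −11, −16); since (−12, −7, −1) lies on the plane, its equation is 8x₁ − 11x₂ − 16x₃ = -3.
n = (8, −11, −16); n·P − (-3) = -21; |n| = 21; distance = 21/21 = 1.

1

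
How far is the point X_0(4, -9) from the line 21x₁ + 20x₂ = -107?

11/29

d = |21·4 + 20·(-9) − (-107)| / √(441 + 400) = |11|/29 = 11/29.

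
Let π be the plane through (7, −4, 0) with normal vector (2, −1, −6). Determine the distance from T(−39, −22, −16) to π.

22/√41

The plane has equation n·(r − (7, −4, 0)) = 0, i.e. n·r = 18.
Then n·(−39, −22, −16) − 18 = 22.
|n| = √(4 + 1 + 36) = √41, so the distance is |22|/√41 = 22/√41.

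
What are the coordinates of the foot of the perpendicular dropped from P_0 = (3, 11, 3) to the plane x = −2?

n = (1, 0, 0), |n|² = 1, and n·P_0 − (-2) = 5.
t = 5/1 = 5, so the foot is P_0 − t·n = (3, 11, 3) − 5·(1, 0, 0) = (−2, 11, 3).

(-2, 11, 3)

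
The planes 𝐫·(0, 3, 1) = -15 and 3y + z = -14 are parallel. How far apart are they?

With common normal n = (0, 3, 1) (|n| = √10), the distance is |(-15) − (-14)|/|n| = 1/√10 = √10/10.

1/√10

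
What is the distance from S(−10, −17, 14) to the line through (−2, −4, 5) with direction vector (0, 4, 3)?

17

Direction vector d = (0, 4, 3).
AP = (−8, −13, 9), and AP × d = (−75, 24, −32).
|AP × d|² = 7225 and |d|² = 25, so the distance is √(7225/25) = √289 = 17.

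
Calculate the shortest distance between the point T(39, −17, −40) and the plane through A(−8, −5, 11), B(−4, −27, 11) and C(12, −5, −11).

AB = (4, −22, 0) and AC = (20, 0, −22), so a normal is n = AB × AC = (484, 88, 440).
Then n·(39, −17, −40) − 528 = −748.
|n| = √(234256 + 7744 + 193600) = 660, so the distance is |-748|/660 = 17/15.

17/15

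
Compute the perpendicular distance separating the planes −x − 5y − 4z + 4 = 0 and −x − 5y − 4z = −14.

With common normal n = (−1, −5, −4) (|n| = √42), the distance is |(-4) − (-14)|/|n| = 10/√42.

10/√42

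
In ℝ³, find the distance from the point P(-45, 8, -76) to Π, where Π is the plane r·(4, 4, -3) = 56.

Normal vector n = (4, 4, -3), and n·(-45, 8, -76) - 56 = 24.
|n| = √(16 + 16 + 9) = √41, so the distance is |24|/√41 = 24√41/41.

24√41/41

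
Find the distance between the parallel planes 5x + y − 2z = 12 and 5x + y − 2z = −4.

With common normal n = (5, 1, −2) (|n| = √30), the distance is |12 − (-4)|/|n| = 16/√30.

8√30/15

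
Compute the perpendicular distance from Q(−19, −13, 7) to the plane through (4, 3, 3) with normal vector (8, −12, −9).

28/17

The plane has equation n·(r − (4, 3, 3)) = 0, i.e. n·r = -31.
Then n·(−19, −13, 7) − (−31) = −28.
|n| = √(64 + 144 + 81) = 17, so the distance is |-28|/17 = 28/17.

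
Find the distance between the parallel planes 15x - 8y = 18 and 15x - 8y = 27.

With common normal n = (15, -8, 0) (|n| = 17), the distance is |18 − 27|/|n| = 9/17.

9/17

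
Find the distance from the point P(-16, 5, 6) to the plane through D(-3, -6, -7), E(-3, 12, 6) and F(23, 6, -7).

13/23

DE = (0, 18, 13) and DF = (26, 12, 0), so a normal is n = DE × DF = (-156, 338, -468).
Then n·(-16, 5, 6) - 1716 = -338.
|n| = √(24336 + 114244 + 219024) = 598, so the distance is |-338|/598 = 13/23.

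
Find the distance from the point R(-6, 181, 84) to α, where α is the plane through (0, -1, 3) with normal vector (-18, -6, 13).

The plane has equation n·(r − (0, -1, 3)) = 0, i.e. n·r = 45.
Then n·(-6, 181, 84) - 45 = 69.
|n| = √(324 + 36 + 169) = 23, so the distance is |69|/23 = 3.

3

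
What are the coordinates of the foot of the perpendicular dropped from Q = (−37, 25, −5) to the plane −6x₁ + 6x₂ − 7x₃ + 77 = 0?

(-13, 1, 23)

The perpendicular from Q has direction n = (−6, 6, −7): r = (−37, 25, −5) + t(−6, 6, −7).
Substitute into the plane: n·(Q + tn) = -77 gives 407 + 121t = -77, so t = -4.
Foot = (−37, 25, −5) + (-4)·(−6, 6, −7) = (−13, 1, 23).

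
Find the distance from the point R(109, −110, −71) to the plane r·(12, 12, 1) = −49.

2

n = (12, 12, 1); n·P − (-49) = -34; |n| = 17; distance = 34/17 = 2.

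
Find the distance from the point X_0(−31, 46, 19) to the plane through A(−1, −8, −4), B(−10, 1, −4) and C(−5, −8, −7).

AB = (−9, 9, 0) and AC = (−4, 0, −3), so a normal is n = AB × AC = (−27, −27, 36).
n = (−27, −27, 36); n·P − 99 = 180; |n| = 9√34; distance = 180/(9√34) = 10√34/17.

20/√34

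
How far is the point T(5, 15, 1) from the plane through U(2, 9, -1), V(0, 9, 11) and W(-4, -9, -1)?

8/√41

UV = (-2, 0, 12) and UW = (-6, -18, 0), so a normal is n = UV × UW = (216, -72, 36).
Then n·(5, 15, 1) - (-252) = 288.
|n| = √(46656 + 5184 + 1296) = 36√41, so the distance is |288|/(36√41) = 8√41/41.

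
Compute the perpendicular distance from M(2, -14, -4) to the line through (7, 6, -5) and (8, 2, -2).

A direction vector is d = (1, -4, 3).
AP = (-5, -20, 1); AP·d = 78, |AP|² = 426, |d|² = 26.
distance² = |AP|² − (AP·d)²/|d|² = 426 − 6084/26 = 192, so the distance is 8√3.

8√3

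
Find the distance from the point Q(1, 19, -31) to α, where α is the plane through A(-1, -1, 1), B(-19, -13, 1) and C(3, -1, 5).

AB = (-18, -12, 0) and AC = (4, 0, 4), so a normal is n = AB × AC = (-48, 72, 48).
Then n·(1, 19, -31) - 24 = -192.
|n| = √(2304 + 5184 + 2304) = 24√17, so the distance is |-192|/(24√17) = 8/√17.

8√17/17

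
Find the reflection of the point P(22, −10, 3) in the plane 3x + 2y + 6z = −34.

With n = (3, 2, 6), the signed offset is (n·P − (-34))/|n|² = 98/49 = 2.
P' = P − 2t·n = (22, −10, 3) − 4·(3, 2, 6) = (10, −18, −21).

(10, -18, -21)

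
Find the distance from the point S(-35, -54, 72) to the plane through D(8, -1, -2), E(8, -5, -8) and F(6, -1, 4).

DE = (0, -4, -6) and DF = (-2, 0, 6), so a normal is n = DE × DF = (-24, 12, -8).
d = |(-24)·(-35) + 12·(-54) + (-8)·72 − (-188)| / √(576 + 144 + 64) = |-196| / 28 = 7.

7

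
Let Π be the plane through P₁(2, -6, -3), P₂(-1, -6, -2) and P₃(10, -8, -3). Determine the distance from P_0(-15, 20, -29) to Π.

P₁P₂ = (-3, 0, 1) and P₁P₃ = (8, -2, 0), so a normal is n = P₁P₂ × P₁P₃ = (2, 8, 6).
Then n·(-15, 20, -29) - (-62) = 18.
|n| = √(4 + 64 + 36) = 2√26, so the distance is |18|/(2√26) = 9/√26.

9√26/26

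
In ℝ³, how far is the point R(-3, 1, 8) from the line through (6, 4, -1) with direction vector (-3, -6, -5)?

3√19

Direction vector d = (-3, -6, -5).
AP = (-9, -3, 9), and AP × d = (69, -72, 45).
|AP × d|² = 11970 and |d|² = 70, so the distance is √(11970/70) = √171 = 3√19.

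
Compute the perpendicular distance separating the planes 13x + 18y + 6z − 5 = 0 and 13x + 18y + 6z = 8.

Both planes have normal n = (13, 18, 6), |n| = 23. Any point on the first plane is at distance |8 − 5|/|n| = 3/23 from the second.

3/23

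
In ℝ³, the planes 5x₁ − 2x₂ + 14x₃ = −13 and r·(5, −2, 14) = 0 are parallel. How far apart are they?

13/15

With common normal n = (5, −2, 14) (|n| = 15), the distance is |(-13) − 0|/|n| = 13/15.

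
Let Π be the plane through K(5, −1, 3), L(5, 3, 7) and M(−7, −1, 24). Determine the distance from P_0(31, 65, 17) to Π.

26/9

KL = (0, 4, 4) and KM = (−12, 0, 21), so a normal is n = KL × KM = (84, −48, 48).
Then n·(31, 65, 17) − 612 = −312.
|n| = √(7056 + 2304 + 2304) = 108, so the distance is |-312|/108 = 26/9.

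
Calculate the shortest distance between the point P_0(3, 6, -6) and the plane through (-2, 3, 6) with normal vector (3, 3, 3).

The plane has equation n·(r − (-2, 3, 6)) = 0, i.e. n·r = 21.
d = |3·3 + 3·6 + 3·(-6) − 21| / √(9 + 9 + 9) = |-12| / (3√3) = 4√3/3.

4√3/3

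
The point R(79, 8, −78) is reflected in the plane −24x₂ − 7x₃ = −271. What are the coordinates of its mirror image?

(79, 56, -64)

With n = (0, −24, −7), the signed offset is (n·R − (-271))/|n|² = 625/625 = 1.
R' = R − 2t·n = (79, 8, −78) − 2·(0, −24, −7) = (79, 56, −64).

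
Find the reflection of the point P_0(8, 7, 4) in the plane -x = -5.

(2, 7, 4)

With n = (-1, 0, 0), the signed offset is (n·P_0 − (-5))/|n|² = -3/1 = -3.
P_0' = P_0 − 2t·n = (8, 7, 4) − (-6)·(-1, 0, 0) = (2, 7, 4).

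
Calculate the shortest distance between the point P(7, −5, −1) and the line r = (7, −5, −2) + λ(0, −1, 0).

1

Direction vector d = (0, −1, 0).
AP = (0, 0, 1); AP·d = 0, |AP|² = 1, |d|² = 1.
distance² = |AP|² − (AP·d)²/|d|² = 1 − 0/1 = 1, so the distance is 1.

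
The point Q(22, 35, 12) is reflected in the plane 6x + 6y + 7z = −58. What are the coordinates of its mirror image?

n = (6, 6, 7), |n|² = 121, n·Q − (-58) = 484, so t = 484/121 = 4.
Foot F = Q − 4·n = (−2, 11, −16); the reflection is 2F − Q = (−26, −13, −44).

(-26, -13, -44)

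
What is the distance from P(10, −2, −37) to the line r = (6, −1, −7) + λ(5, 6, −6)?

23

Direction vector d = (5, 6, −6).
AP = (4, −1, −30); AP·d = 194, |AP|² = 917, |d|² = 97.
distance² = |AP|² − (AP·d)²/|d|² = 917 − 37636/97 = 529, so the distance is 23.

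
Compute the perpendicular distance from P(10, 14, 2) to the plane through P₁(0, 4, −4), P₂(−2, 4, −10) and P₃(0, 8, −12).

2√14/7

P₁P₂ = (−2, 0, −6) and P₁P₃ = (0, 4, −8), so a normal is n = P₁P₂ × P₁P₃ = (24, −16, −8).
Then n·(10, 14, 2) − (−32) = 32.
|n| = √(576 + 256 + 64) = 8√14, so the distance is |32|/(8√14) = 4/√14.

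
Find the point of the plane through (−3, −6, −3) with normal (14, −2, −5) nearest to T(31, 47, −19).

n = (14, −2, −5), |n|² = 225, and n·T − (-15) = 450.
t = 450/225 = 2, so the foot is T − t·n = (31, 47, −19) − 2·(14, −2, −5) = (3, 51, −9).

(3, 51, -9)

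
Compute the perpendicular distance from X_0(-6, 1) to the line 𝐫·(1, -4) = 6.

d = |1·(-6) + (-4)·1 − 6| / √(1 + 16) = |-16|/√17 = 16√17/17.

16/√17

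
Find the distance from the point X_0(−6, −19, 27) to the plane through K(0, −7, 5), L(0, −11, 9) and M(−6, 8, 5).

KL = (0, −4, 4) and KM = (−6, 15, 0), so a normal is n = KL × KM = (−60, −24, −24).
n = (−60, −24, −24); n·P − 48 = 120; |n| = 12√33; distance = 120/(12√33) = 10/√33.

10/√33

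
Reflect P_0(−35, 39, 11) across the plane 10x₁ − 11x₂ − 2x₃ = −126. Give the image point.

(25, -27, -1)

n = (10, −11, −2), |n|² = 225, n·P_0 − (-126) = -675, so t = -675/225 = -3.
Foot F = P_0 − (-3)·n = (−5, 6, 5); the reflection is 2F − P_0 = (25, −27, −1).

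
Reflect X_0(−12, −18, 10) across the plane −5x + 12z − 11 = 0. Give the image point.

With n = (−5, 0, 12), the signed offset is (n·X_0 − 11)/|n|² = 169/169 = 1.
X_0' = X_0 − 2t·n = (−12, −18, 10) − 2·(−5, 0, 12) = (−2, −18, −14).

(-2, -18, -14)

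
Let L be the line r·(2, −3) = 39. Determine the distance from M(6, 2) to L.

33√13/13

The normal to the line is n = (2, −3) with |n| = √13.
|n·M − 39| = |6 − 39| = 33, so the distance is 33/√13.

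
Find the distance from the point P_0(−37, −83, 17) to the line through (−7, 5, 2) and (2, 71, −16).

9√5

A direction vector is d = (9, 66, −18).
AP = (−30, −88, 15), and AP × d = (594, −405, −1188).
|AP × d|² = 1928205 and |d|² = 4761, so the distance is √(1928205/4761) = √405 = 9√5.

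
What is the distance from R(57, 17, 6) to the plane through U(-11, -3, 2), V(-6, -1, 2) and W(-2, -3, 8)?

12√38/19

UV = (5, 2, 0) and UW = (9, 0, 6), so a normal is n = UV × UW = (12, -30, -18).
n = (12, -30, -18); n·P − (-78) = 144; |n| = 6√38; distance = 144/(6√38) = 12√38/19.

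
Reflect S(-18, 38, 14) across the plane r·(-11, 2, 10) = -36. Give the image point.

(26, 30, -26)

n = (-11, 2, 10), |n|² = 225, n·S − (-36) = 450, so t = 450/225 = 2.
Foot F = S − 2·n = (4, 34, -6); the reflection is 2F − S = (26, 30, -26).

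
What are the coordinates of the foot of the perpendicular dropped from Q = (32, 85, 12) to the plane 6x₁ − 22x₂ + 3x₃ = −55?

(50, 19, 21)

The perpendicular from Q has direction n = (6, −22, 3): r = (32, 85, 12) + μ(6, −22, 3).
Substitute into the plane: n·(Q + μn) = -55 gives -1642 + 529μ = -55, so μ = 3.
Foot = (32, 85, 12) + 3·(6, −22, 3) = (50, 19, 21).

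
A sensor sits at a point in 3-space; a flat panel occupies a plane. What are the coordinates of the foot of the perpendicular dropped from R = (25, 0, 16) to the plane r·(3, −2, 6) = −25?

n = (3, −2, 6), |n|² = 49, and n·R − (-25) = 196.
t = 196/49 = 4, so the foot is R − t·n = (25, 0, 16) − 4·(3, −2, 6) = (13, 8, −8).

(13, 8, -8)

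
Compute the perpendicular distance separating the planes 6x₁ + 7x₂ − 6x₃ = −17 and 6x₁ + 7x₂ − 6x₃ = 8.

Both planes have normal n = (6, 7, −6), |n| = 11. Any point on the first plane is at distance |8 − (-17)|/|n| = 25/11 from the second.

25/11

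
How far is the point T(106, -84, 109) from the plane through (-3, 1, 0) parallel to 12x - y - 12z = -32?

Parallel planes share the normal n = (12, -1, -12); since (-3, 1, 0) lies on the plane, its equation is 12x - y - 12z = -37.
n = (12, -1, -12); n·P − (-37) = 85; |n| = 17; distance = 85/17 = 5.

5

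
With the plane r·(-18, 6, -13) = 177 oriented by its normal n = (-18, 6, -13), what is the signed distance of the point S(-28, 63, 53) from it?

16/23

n·S − 177 = 16.
|n| = 23, so the signed distance is 16/23.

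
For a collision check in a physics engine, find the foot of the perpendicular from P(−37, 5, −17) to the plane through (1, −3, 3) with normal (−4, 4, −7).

n = (−4, 4, −7), |n|² = 81, and n·P − (-37) = 324.
t = 324/81 = 4, so the foot is P − t·n = (−37, 5, −17) − 4·(−4, 4, −7) = (−21, −11, 11).

(-21, -11, 11)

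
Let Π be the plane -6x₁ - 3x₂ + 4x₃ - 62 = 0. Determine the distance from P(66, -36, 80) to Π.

n = (-6, -3, 4); n·P − 62 = -30; |n| = √61; distance = 30/√61 = 30√61/61.

30√61/61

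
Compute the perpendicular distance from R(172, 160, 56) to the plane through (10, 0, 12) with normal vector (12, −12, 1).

4

The plane has equation n·(r − (10, 0, 12)) = 0, i.e. n·r = 132.
Then n·(172, 160, 56) − 132 = 68.
|n| = √(144 + 144 + 1) = 17, so the distance is |68|/17 = 4.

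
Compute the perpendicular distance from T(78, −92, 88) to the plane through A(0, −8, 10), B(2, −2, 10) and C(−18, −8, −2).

6

AB = (2, 6, 0) and AC = (−18, 0, −12), so a normal is n = AB × AC = (−72, 24, 108).
Then n·(78, −92, 88) − 888 = 792.
|n| = √(5184 + 576 + 11664) = 132, so the distance is |792|/132 = 6.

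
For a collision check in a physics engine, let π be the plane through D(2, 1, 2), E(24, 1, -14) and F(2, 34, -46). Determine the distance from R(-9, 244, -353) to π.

DE = (22, 0, -16) and DF = (0, 33, -48), so a normal is n = DE × DF = (528, 1056, 726).
Then n·(-9, 244, -353) - 3564 = -6930.
|n| = √(278784 + 1115136 + 527076) = 1386, so the distance is |-6930|/1386 = 5.

5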